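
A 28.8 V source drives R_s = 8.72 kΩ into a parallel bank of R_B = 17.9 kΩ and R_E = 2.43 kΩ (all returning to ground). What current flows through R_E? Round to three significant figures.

Parallel bank: R_p = 1/(1/17.9 + 1/2.43) = 2.140 kΩ.
Node voltage V_A = V_supply · R_p/(R_s + R_p) = 28.8 × 0.1970 = 5.674 V.
I(R_E) = V_A / R_E = 5.674/2.43 = 2.335 mA.

I ≈ 2.34 mA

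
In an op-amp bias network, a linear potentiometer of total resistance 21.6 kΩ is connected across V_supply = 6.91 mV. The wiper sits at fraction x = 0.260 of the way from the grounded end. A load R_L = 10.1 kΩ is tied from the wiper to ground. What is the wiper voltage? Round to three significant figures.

V_out ≈ 1.27 mV

Lower segment x·R_p = 5.616 kΩ; upper segment (1−x)·R_p = 15.98 kΩ.
(x·R_p) ‖ R_L = 3.609 kΩ.
Loaded-divider output: V_out = 6.91 × 0.1842 = 1.273 mV.
(Unloaded: V_out = x·V_supply = 1.80 mV.)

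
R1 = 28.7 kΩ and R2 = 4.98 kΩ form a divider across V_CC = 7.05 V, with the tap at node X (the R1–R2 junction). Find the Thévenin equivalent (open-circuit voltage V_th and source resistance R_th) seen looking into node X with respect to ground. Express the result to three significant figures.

V_th ≈ 1.04 V, R_th ≈ 4.24 kΩ

V_th is the unloaded tap voltage: V_CC · R2/(R1+R2) = 7.05 × 0.1479 = 1.042 V.
Looking into X with the source shorted: R_th = R1·R2/(R1+R2) = 28.70 × 4.98/33.68 = 4.244 kΩ.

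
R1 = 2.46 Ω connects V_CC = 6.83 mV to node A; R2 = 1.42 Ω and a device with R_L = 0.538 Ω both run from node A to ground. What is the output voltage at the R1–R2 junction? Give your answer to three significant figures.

First combine the lower leg with the load: R2 ‖ R_L = 0.3902 Ω.
Now apply the divider: V_out = 6.83 × 0.1369 = 0.9350 mV.
(Unloaded it would be 2.50 mV; the load pulls it down.)

V_out ≈ 0.935 mV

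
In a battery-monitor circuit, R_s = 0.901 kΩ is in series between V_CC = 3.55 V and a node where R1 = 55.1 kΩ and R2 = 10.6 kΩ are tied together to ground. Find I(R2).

I ≈ 0.304 mA

Equivalent of the parallel group: R_p = 8.890 kΩ.
Node voltage V_A = V_CC · R_p/(R_s + R_p) = 3.55 × 0.9080 = 3.223 V.
Branch current I = V_A/R2 = 3.223/10.6 = 0.3041 mA.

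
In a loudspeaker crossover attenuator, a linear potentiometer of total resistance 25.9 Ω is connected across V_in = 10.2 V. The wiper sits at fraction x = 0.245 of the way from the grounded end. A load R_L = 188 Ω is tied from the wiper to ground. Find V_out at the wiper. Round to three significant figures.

The pot divides into 19.55 Ω above the wiper and 6.345 Ω below.
Lower segment in parallel with the load: 6.345 ‖ 188 = 6.138 Ω.
V_out = 10.2 × 6.138/(19.55 + 6.138) = 2.437 V.

V_out ≈ 2.44 V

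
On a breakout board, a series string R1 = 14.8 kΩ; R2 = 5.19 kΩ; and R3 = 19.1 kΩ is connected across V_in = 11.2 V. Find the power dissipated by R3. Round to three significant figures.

ΣR = 39.09 kΩ → I = 11.2/39.09 = 0.2865 mA.
P(R3) = I²·R3 = (0.2865)² × 19.1 = 1.568 mW.

P ≈ 1.57 mW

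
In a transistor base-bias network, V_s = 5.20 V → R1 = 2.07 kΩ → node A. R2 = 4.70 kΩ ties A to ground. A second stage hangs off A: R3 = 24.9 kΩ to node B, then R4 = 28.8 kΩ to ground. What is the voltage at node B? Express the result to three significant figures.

V_B ≈ 1.89 V

Node A sees R2 in parallel with the series input of stage 2, R3 + R4 = 53.70 kΩ.
R2 ‖ (R3+R4) = 4.322 kΩ.
First divider: V_A = V_s · 4.322/(2.07 + 4.322) = 3.516 V.
Stage 2 is unloaded, so V_B = V_A · R4/(R3+R4) = 3.516 × 28.8/53.70 = 1.886 V.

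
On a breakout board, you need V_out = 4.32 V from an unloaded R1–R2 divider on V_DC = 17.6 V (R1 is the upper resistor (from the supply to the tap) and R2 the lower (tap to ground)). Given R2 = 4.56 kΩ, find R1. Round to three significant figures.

The divider ratio is R2/(R1+R2) = 4.32/17.6 = 0.2455.
Rearranging, R1 = R2·(1−k)/k = 4.56 × 3.074 = 14.02 kΩ.

R1 ≈ 14.0 kΩ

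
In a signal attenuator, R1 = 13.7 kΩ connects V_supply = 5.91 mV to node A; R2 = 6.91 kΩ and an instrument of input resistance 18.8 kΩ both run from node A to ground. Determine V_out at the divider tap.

V_out ≈ 1.59 mV

The load sits in parallel with R2, giving an effective lower resistance R2' = R2·R_L/(R2+R_L) = 5.053 kΩ.
Now apply the divider: V_out = 5.91 × 0.2694 = 1.592 mV.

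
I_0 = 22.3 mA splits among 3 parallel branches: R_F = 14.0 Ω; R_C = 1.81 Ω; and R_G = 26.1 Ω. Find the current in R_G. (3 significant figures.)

I ≈ 1.29 mA

Total conductance ΣG = 1/14.0 + 1/1.81 + 1/26.1 = 0.6622 (units of 1/Ω).
R_G takes the fraction G_k/ΣG = 0.03831/0.6622 = 0.05786, so I = 22.3 × 0.05786 = 1.290 mA.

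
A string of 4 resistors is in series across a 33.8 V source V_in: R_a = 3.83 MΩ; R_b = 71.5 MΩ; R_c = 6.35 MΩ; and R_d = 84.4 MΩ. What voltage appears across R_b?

Total series resistance ΣR = 3.83 + 71.5 + 6.35 + 84.4 = 166.1 MΩ.
V = V_in · R/ΣR = 33.8 × 0.4305 = 14.55 V.

V ≈ 14.6 V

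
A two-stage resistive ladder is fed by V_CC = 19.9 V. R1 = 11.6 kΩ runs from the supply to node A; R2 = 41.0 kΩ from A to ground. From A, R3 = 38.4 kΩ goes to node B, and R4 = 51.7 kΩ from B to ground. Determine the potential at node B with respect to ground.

V_B ≈ 8.09 V

The second stage (R3 + R4 = 90.10 kΩ) loads node A in parallel with R2.
Effective lower resistance at A: R2 ‖ 90.10 = 28.18 kΩ.
V_A = 19.9 × 28.18/(11.6 + 28.18) = 14.10 V.
Then the unloaded second divider: V_B = V_A × R4/(R3+R4) = 14.10 × 0.5738 = 8.089 V.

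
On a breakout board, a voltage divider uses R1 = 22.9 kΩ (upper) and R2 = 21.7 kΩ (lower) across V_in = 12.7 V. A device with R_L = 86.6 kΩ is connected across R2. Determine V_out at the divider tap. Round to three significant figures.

V_out ≈ 5.47 V

The load sits in parallel with R2, giving an effective lower resistance R2' = R2·R_L/(R2+R_L) = 17.35 kΩ.
Voltage divider with the loaded lower leg: V_out = 12.7 × 17.35/(22.9 + 17.35) = 12.7 × 0.4311 = 5.475 V.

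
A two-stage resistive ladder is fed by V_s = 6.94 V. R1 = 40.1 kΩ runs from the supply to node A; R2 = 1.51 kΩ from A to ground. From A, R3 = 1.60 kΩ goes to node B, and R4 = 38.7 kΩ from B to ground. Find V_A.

V_A ≈ 0.243 V

Node A sees R2 in parallel with the series input of stage 2, R3 + R4 = 40.30 kΩ.
Effective lower resistance at A: R2 ‖ 40.30 = 1.455 kΩ.
V_A = 6.94 × 1.455/(40.1 + 1.455) = 0.2431 V.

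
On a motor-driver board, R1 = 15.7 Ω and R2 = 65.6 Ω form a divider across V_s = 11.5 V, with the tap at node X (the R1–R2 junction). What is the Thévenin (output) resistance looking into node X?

R_th ≈ 12.7 Ω

With V_s suppressed (replaced by a short), R_th = R1 ‖ R2 = (15.70 × 65.6)/(15.70 + 65.6) = 12.67 Ω.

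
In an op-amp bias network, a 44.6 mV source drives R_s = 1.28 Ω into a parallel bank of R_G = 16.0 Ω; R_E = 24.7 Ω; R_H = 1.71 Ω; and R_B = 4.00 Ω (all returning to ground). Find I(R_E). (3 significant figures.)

I ≈ 0.821 mA

Parallel bank: R_p = 1/(1/16.0 + 1/24.7 + 1/1.71 + 1/4.00) = 1.066 Ω.
V_A by voltage divider: V_A = 44.6 × 1.066/(1.28 + 1.066) = 20.27 mV.
I(R_E) = V_A / R_E = 20.27/24.7 = 0.8206 mA.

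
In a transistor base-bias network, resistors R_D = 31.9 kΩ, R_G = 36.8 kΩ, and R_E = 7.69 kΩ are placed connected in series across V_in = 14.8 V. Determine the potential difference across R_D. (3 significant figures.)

V ≈ 6.18 V

Total series resistance ΣR = 31.9 + 36.8 + 7.69 = 76.39 kΩ.
Voltage divider: V = V_in · (31.90 / 76.39) = 14.8 × 0.4176 = 6.180 V.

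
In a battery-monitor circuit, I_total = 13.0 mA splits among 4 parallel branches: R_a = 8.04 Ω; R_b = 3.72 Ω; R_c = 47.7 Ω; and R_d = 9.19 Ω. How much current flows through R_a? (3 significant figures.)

Conductances: ΣG = 1/8.04 + 1/3.72 + 1/47.7 + 1/9.19 = 0.5230 (1/Ω).
R_a takes the fraction G_k/ΣG = 0.1244/0.5230 = 0.2378, so I = 13.0 × 0.2378 = 3.092 mA.

I ≈ 3.09 mA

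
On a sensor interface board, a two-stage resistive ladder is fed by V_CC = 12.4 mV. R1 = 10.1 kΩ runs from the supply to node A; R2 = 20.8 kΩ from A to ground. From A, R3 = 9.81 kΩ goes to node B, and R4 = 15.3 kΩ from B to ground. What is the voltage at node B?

V_B ≈ 4.00 mV

Node A sees R2 in parallel with the series input of stage 2, R3 + R4 = 25.11 kΩ.
Effective lower resistance at A: R2 ‖ 25.11 = 11.38 kΩ.
So V_A = 12.4 × 0.5297 = 6.568 mV.
Stage 2 is unloaded, so V_B = V_A · R4/(R3+R4) = 6.568 × 15.3/25.11 = 4.002 mV.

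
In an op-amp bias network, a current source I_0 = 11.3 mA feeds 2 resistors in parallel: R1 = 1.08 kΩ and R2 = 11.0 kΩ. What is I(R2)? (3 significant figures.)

For two parallel branches, I_k = I_0 · (other R)/(sum of R).
I(R2) = 11.3 × 1.08/(1.08 + 11.0) = 11.3 × 0.08940 = 1.010 mA.

I ≈ 1.01 mA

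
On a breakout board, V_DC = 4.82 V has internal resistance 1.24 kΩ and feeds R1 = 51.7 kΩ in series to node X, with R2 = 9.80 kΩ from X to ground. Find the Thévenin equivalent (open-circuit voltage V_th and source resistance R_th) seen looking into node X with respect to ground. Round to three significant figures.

V_th ≈ 0.753 V, R_th ≈ 8.27 kΩ

R1' = 1.24 + 51.7 = 52.94 kΩ (source resistance + R1).
Open-circuit (no load on X): V_th = V_DC · R2/(R1' + R2) = 4.82 × 9.80/(52.94 + 9.80) = 0.7529 V.
Zeroing V_DC shorts the top of R1' to ground, so R_th = R1' ‖ R2 = 8.269 kΩ.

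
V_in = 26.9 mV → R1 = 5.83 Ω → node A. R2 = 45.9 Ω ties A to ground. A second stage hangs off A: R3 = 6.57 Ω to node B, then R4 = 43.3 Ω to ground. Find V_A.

Looking into the second stage from A: R3 + R4 = 49.87 Ω appears in parallel with R2.
R2 ‖ (R3+R4) = 23.90 Ω.
So V_A = 26.9 × 0.8039 = 21.63 mV.

V_A ≈ 21.6 mV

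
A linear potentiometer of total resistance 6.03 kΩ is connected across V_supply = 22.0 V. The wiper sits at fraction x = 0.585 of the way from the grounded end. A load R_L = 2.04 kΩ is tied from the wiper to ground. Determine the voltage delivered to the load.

The pot divides into 2.502 kΩ above the wiper and 3.528 kΩ below.
Lower segment in parallel with the load: 3.528 ‖ 2.04 = 1.293 kΩ.
Loaded-divider output: V_out = 22.0 × 0.3406 = 7.493 V.
(Unloaded: V_out = x·V_supply = 12.9 V.)

V_out ≈ 7.49 V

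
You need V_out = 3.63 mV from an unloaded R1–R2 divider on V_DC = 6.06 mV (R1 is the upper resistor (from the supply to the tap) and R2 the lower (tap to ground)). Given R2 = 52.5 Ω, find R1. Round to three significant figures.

R1 ≈ 35.1 Ω

The divider ratio is R2/(R1+R2) = 3.63/6.06 = 0.5990.
Rearranging, R1 = R2·(1−k)/k = 52.5 × 0.6694 = 35.14 Ω.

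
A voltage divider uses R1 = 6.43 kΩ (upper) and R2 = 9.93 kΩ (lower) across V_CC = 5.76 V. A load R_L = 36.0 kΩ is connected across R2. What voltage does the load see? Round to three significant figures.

The load sits in parallel with R2, giving an effective lower resistance R2' = R2·R_L/(R2+R_L) = 7.783 kΩ.
Voltage divider with the loaded lower leg: V_out = 5.76 × 7.783/(6.43 + 7.783) = 5.76 × 0.5476 = 3.154 V.

V_out ≈ 3.15 V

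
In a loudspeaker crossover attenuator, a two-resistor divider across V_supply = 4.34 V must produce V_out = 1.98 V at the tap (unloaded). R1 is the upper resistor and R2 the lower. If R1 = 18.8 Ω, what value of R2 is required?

The divider ratio is R2/(R1+R2) = 1.98/4.34 = 0.4562.
Rearranging, R2 = R1·k/(1−k) = 18.8 × 0.8390 = 15.77 Ω.

R2 ≈ 15.8 Ω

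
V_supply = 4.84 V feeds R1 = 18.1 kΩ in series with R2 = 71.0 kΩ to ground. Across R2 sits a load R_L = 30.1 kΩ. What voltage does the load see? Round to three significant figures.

R2 ‖ R_L = (71.0 × 30.1)/(71.0 + 30.1) = 21.14 kΩ.
Voltage divider with the loaded lower leg: V_out = 4.84 × 21.14/(18.1 + 21.14) = 4.84 × 0.5387 = 2.607 V.
(Unloaded it would be 3.86 V; the load pulls it down.)

V_out ≈ 2.61 V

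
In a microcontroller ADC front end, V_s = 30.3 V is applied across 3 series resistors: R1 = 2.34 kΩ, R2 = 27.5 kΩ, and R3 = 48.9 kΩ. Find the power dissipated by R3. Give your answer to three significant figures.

P ≈ 7.24 mW

Series current I = V_s/ΣR = 30.3/78.74 = 0.3848 mA.
P = I²R = 0.1481 × 48.9 = 7.241 mW.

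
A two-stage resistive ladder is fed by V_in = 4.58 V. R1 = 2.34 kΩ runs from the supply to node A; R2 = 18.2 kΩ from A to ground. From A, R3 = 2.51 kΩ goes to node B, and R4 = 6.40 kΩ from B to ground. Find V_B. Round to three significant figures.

Node A sees R2 in parallel with the series input of stage 2, R3 + R4 = 8.910 kΩ.
Effective lower resistance at A: R2 ‖ 8.910 = 5.982 kΩ.
V_A = 4.58 × 5.982/(2.34 + 5.982) = 3.292 V.
V_B = V_A × 0.7183 = 2.365 V.

V_B ≈ 2.36 V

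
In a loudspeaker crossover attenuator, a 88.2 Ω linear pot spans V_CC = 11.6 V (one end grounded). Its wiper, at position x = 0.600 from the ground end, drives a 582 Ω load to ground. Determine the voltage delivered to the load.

The pot divides into 35.28 Ω above the wiper and 52.92 Ω below.
R_L loads the lower segment: effective lower R = 48.51 Ω.
Then V_out = V_CC · 48.51/(35.28 + 48.51) = 6.716 V.
(Unloaded: V_out = x·V_CC = 6.96 V.)

V_out ≈ 6.72 V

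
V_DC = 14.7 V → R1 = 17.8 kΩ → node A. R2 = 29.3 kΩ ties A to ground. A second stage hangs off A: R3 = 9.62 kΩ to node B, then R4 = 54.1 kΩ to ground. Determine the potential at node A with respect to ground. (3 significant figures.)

Looking into the second stage from A: R3 + R4 = 63.72 kΩ appears in parallel with R2.
Effective lower resistance at A: R2 ‖ 63.72 = 20.07 kΩ.
First divider: V_A = V_DC · 20.07/(17.8 + 20.07) = 7.791 V.

V_A ≈ 7.79 V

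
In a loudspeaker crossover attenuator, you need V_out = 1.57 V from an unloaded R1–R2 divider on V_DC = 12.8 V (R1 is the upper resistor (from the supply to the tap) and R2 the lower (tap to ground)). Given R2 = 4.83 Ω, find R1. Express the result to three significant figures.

The divider ratio is R2/(R1+R2) = 1.57/12.8 = 0.1227.
R1 = R2·(1/k − 1) = 4.83 × 7.153 = 34.55 Ω.

R1 ≈ 34.5 Ω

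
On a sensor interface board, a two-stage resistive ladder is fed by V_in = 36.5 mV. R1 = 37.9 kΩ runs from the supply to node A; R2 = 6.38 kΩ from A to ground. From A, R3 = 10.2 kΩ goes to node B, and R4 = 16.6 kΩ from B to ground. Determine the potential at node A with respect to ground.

V_A ≈ 4.37 mV

Node A sees R2 in parallel with the series input of stage 2, R3 + R4 = 26.80 kΩ.
R2 ‖ (R3+R4) = 5.153 kΩ.
V_A = 36.5 × 5.153/(37.9 + 5.153) = 4.369 mV.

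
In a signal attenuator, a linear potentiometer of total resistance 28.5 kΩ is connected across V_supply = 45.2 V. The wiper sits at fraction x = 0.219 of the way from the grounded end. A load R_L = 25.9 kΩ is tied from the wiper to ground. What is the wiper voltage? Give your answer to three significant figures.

Lower segment x·R_p = 6.242 kΩ; upper segment (1−x)·R_p = 22.26 kΩ.
(x·R_p) ‖ R_L = 5.029 kΩ.
Loaded-divider output: V_out = 45.2 × 0.1843 = 8.331 V.
(Unloaded: V_out = x·V_supply = 9.90 V.)

V_out ≈ 8.33 V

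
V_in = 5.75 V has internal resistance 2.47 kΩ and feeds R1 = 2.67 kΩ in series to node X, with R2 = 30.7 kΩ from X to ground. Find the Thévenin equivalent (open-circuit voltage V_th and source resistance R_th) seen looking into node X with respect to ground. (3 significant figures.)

V_th ≈ 4.93 V, R_th ≈ 4.40 kΩ

R1' = 2.47 + 2.67 = 5.140 kΩ (source resistance + R1).
With X open, the divider is unloaded: V_th = 5.75 × 30.7/35.84 = 4.925 V.
Looking into X with the source shorted: R_th = R1'·R2/(R1'+R2) = 5.140 × 30.7/35.84 = 4.403 kΩ.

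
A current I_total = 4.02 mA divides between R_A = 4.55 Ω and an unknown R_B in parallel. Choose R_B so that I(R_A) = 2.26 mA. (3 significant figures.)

R_B ≈ 5.84 Ω

Two-branch current divider: I_A = I_total · R_B/(R_A + R_B).
With f = 0.5622, R_B = R_A · f/(1−f) = 4.55 × 1.284 = 5.843 Ω.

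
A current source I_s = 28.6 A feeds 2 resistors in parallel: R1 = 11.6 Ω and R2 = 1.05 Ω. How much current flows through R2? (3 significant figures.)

For two parallel branches, I_k = I_s · (other R)/(sum of R).
I(R2) = 28.6 × 11.6/(11.6 + 1.05) = 28.6 × 0.9170 = 26.23 A.

I ≈ 26.2 A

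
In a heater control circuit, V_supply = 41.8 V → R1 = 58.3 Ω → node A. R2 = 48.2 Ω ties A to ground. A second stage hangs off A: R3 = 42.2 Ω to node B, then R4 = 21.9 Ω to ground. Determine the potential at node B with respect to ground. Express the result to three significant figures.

V_B ≈ 4.58 V

Looking into the second stage from A: R3 + R4 = 64.10 Ω appears in parallel with R2.
R2 ‖ (R3+R4) = 27.51 Ω.
First divider: V_A = V_supply · 27.51/(58.3 + 27.51) = 13.40 V.
Stage 2 is unloaded, so V_B = V_A · R4/(R3+R4) = 13.40 × 21.9/64.10 = 4.579 V.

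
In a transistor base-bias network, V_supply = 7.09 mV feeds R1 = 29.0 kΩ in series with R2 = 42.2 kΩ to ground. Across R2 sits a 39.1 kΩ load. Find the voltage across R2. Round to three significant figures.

First combine the lower leg with the load: R2 ‖ R_L = 20.30 kΩ.
Voltage divider with the loaded lower leg: V_out = 7.09 × 20.30/(29.0 + 20.30) = 7.09 × 0.4117 = 2.919 mV.

V_out ≈ 2.92 mV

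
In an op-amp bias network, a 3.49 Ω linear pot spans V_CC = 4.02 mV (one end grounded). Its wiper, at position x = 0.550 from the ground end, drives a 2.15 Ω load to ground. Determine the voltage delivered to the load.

V_out ≈ 1.58 mV

Lower segment x·R_p = 1.920 Ω; upper segment (1−x)·R_p = 1.571 Ω.
(x·R_p) ‖ R_L = 1.014 Ω.
Loaded-divider output: V_out = 4.02 × 0.3924 = 1.577 mV.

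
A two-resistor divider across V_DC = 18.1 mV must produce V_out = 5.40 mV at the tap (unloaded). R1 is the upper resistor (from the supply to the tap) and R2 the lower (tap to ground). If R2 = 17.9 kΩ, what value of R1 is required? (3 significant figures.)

The divider ratio is R2/(R1+R2) = 5.40/18.1 = 0.2983.
R1 = R2·(1/k − 1) = 17.9 × 2.352 = 42.10 kΩ.

R1 ≈ 42.1 kΩ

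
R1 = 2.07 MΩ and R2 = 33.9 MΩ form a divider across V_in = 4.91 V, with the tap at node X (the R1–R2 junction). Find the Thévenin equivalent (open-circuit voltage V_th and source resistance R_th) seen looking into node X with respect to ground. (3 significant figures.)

With X open, the divider is unloaded: V_th = 4.91 × 33.9/35.97 = 4.627 V.
With V_in suppressed (replaced by a short), R_th = R1 ‖ R2 = (2.070 × 33.9)/(2.070 + 33.9) = 1.951 MΩ.

V_th ≈ 4.63 V, R_th ≈ 1.95 MΩ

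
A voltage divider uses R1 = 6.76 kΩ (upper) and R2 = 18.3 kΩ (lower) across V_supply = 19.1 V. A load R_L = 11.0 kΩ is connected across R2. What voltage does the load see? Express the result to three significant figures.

R2 ‖ R_L = (18.3 × 11.0)/(18.3 + 11.0) = 6.870 kΩ.
Now apply the divider: V_out = 19.1 × 0.5040 = 9.627 V.

V_out ≈ 9.63 V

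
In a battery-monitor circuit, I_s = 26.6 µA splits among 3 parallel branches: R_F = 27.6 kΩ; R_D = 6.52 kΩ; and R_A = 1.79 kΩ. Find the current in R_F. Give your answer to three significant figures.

I ≈ 1.29 µA

Total conductance ΣG = 1/27.6 + 1/6.52 + 1/1.79 = 0.7483 (units of 1/kΩ).
By the current-divider rule, I = I_s · G_k/ΣG = 26.6 × 0.04842 = 1.288 µA.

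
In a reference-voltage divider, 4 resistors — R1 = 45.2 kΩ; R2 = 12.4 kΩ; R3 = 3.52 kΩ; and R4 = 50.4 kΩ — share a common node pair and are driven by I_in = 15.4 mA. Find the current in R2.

I ≈ 3.05 mA

ΣG = 1/45.2 + 1/12.4 + 1/3.52 + 1/50.4 = 0.4067.
R2 takes the fraction G_k/ΣG = 0.08065/0.4067 = 0.1983, so I = 15.4 × 0.1983 = 3.054 mA.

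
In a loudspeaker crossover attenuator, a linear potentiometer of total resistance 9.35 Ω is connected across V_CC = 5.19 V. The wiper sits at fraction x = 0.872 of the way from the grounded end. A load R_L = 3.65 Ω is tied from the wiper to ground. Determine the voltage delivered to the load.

V_out ≈ 3.52 V

The pot divides into 1.197 Ω above the wiper and 8.153 Ω below.
(x·R_p) ‖ R_L = 2.521 Ω.
V_out = 5.19 × 2.521/(1.197 + 2.521) = 3.519 V.
(Unloaded: V_out = x·V_CC = 4.53 V.)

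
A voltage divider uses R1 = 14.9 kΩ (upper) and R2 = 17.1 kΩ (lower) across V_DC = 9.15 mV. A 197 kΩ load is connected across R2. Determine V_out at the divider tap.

R2 ‖ R_L = (17.1 × 197)/(17.1 + 197) = 15.73 kΩ.
Then V_out = V_DC · R2'/(R1 + R2') = 9.15 × 15.73/30.63 = 4.700 mV.
(Unloaded it would be 4.89 mV; the load pulls it down.)

V_out ≈ 4.70 mV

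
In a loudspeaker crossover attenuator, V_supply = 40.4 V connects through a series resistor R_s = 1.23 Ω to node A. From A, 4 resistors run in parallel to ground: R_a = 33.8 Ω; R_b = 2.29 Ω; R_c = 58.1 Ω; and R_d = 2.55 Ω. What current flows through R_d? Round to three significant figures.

Combine the parallel branches: R_p = (1/33.8 + 1/2.29 + 1/58.1 + 1/2.55)⁻¹ = 1.142 Ω.
V_A by voltage divider: V_A = 40.4 × 1.142/(1.23 + 1.142) = 19.45 V.
Branch current I = V_A/R_d = 19.45/2.55 = 7.628 A.

I ≈ 7.63 A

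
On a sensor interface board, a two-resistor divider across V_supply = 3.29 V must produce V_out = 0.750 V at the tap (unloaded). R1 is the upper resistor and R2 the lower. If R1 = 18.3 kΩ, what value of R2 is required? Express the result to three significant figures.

V_out/V_supply = R2/(R1+R2) = 0.2280.
Rearranging, R2 = R1·k/(1−k) = 18.3 × 0.2953 = 5.404 kΩ.

R2 ≈ 5.40 kΩ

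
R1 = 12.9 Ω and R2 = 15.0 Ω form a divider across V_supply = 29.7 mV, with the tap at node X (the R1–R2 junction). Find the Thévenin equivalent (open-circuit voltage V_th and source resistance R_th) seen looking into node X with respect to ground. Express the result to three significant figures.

V_th ≈ 16.0 mV, R_th ≈ 6.94 Ω

With X open, the divider is unloaded: V_th = 29.7 × 15.0/27.90 = 15.97 mV.
Zeroing V_supply shorts the top of R1 to ground, so R_th = R1 ‖ R2 = 6.935 Ω.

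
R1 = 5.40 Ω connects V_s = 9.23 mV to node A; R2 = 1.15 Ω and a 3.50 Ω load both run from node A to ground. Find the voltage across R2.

V_out ≈ 1.28 mV

R2 ‖ R_L = (1.15 × 3.50)/(1.15 + 3.50) = 0.8656 Ω.
Then V_out = V_s · R2'/(R1 + R2') = 9.23 × 0.8656/6.266 = 1.275 mV.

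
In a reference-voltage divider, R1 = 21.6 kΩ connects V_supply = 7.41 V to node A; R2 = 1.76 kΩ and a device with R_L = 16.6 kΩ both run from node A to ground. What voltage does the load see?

V_out ≈ 0.508 V

R2 ‖ R_L = (1.76 × 16.6)/(1.76 + 16.6) = 1.591 kΩ.
Now apply the divider: V_out = 7.41 × 0.06862 = 0.5084 V.
(Unloaded it would be 0.558 V; the load pulls it down.)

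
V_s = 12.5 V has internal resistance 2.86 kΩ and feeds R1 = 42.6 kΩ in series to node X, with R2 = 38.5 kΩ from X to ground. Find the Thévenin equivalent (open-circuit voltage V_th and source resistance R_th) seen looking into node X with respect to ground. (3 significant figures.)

V_th ≈ 5.73 V, R_th ≈ 20.8 kΩ

R1' = 2.86 + 42.6 = 45.46 kΩ (source resistance + R1).
With X open, the divider is unloaded: V_th = 12.5 × 38.5/83.96 = 5.732 V.
Looking into X with the source shorted: R_th = R1'·R2/(R1'+R2) = 45.46 × 38.5/83.96 = 20.85 kΩ.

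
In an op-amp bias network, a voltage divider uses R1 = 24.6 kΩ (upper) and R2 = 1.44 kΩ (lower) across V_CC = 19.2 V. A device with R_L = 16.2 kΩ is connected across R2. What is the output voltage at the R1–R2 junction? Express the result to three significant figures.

V_out ≈ 0.979 V

First combine the lower leg with the load: R2 ‖ R_L = 1.322 kΩ.
Now apply the divider: V_out = 19.2 × 0.05102 = 0.9795 V.
(Unloaded it would be 1.06 V; the load pulls it down.)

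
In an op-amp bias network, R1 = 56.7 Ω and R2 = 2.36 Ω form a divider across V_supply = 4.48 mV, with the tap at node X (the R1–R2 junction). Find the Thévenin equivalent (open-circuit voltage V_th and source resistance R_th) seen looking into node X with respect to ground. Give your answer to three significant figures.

With X open, the divider is unloaded: V_th = 4.48 × 2.36/59.06 = 0.1790 mV.
With V_supply suppressed (replaced by a short), R_th = R1 ‖ R2 = (56.70 × 2.36)/(56.70 + 2.36) = 2.266 Ω.

V_th ≈ 0.179 mV, R_th ≈ 2.27 Ω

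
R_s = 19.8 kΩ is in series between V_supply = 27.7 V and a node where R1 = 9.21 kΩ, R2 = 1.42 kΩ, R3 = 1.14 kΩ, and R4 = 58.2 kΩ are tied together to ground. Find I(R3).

I ≈ 0.698 mA

Parallel bank: R_p = 1/(1/9.21 + 1/1.42 + 1/1.14 + 1/58.2) = 0.5858 kΩ.
V_A = 27.7 × 0.5858/20.39 = 0.7959 V.
I(R3) = V_A / R3 = 0.7959/1.14 = 0.6982 mA.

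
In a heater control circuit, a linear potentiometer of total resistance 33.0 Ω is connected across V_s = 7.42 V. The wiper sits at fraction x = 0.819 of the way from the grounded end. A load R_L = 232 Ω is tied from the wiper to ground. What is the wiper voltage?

V_out ≈ 5.95 V

The pot divides into 5.973 Ω above the wiper and 27.03 Ω below.
(x·R_p) ‖ R_L = 24.21 Ω.
V_out = 7.42 × 24.21/(5.973 + 24.21) = 5.951 V.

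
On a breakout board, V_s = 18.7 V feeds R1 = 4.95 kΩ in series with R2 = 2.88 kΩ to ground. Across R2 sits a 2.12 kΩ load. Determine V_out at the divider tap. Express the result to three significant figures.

R2 ‖ R_L = (2.88 × 2.12)/(2.88 + 2.12) = 1.221 kΩ.
Now apply the divider: V_out = 18.7 × 0.1979 = 3.700 V.

V_out ≈ 3.70 V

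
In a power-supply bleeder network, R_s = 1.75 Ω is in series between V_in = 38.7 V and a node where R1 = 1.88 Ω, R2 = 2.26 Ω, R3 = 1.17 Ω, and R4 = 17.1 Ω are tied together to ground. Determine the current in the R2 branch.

I ≈ 3.98 A

Combine the parallel branches: R_p = (1/1.88 + 1/2.26 + 1/1.17 + 1/17.1)⁻¹ = 0.5298 Ω.
Node voltage V_A = V_in · R_p/(R_s + R_p) = 38.7 × 0.2324 = 8.993 V.
I(R2) = V_A / R2 = 8.993/2.26 = 3.979 A.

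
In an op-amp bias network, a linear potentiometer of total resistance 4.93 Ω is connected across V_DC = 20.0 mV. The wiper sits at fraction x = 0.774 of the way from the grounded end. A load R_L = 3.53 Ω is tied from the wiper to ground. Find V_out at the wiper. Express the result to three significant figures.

V_out ≈ 12.4 mV

Lower segment x·R_p = 3.816 Ω; upper segment (1−x)·R_p = 1.114 Ω.
R_L loads the lower segment: effective lower R = 1.834 Ω.
Then V_out = V_DC · 1.834/(1.114 + 1.834) = 12.44 mV.
(Unloaded: V_out = x·V_DC = 15.5 mV.)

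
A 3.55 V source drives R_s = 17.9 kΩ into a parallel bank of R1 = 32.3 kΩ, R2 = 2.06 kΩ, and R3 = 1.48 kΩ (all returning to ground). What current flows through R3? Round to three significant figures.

Parallel bank: R_p = 1/(1/32.3 + 1/2.06 + 1/1.48) = 0.8389 kΩ.
V_A = 3.55 × 0.8389/18.74 = 0.1589 V.
Branch current I = V_A/R3 = 0.1589/1.48 = 0.1074 mA.

I ≈ 0.107 mA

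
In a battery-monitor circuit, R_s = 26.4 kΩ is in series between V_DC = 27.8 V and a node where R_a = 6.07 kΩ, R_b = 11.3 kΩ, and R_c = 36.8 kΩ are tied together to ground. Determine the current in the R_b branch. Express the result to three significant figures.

I ≈ 0.293 mA

Equivalent of the parallel group: R_p = 3.566 kΩ.
V_A = 27.8 × 3.566/29.97 = 3.308 V.
I(R_b) = V_A / R_b = 3.308/11.3 = 0.2928 mA.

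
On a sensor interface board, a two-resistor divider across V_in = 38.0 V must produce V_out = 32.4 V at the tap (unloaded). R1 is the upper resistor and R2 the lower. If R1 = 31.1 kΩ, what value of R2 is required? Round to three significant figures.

R2 ≈ 180 kΩ

V_out/V_in = R2/(R1+R2) = 0.8526.
So R2 = R1 · V_out/(V_in − V_out) = 31.1 × 32.4/(38.0 − 32.4) = 31.1 × 5.786 = 179.9 kΩ.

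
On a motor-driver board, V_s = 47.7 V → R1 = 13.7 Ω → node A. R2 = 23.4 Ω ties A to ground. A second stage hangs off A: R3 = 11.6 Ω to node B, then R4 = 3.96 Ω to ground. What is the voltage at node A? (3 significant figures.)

V_A ≈ 19.3 V

Looking into the second stage from A: R3 + R4 = 15.56 Ω appears in parallel with R2.
Effective lower resistance at A: R2 ‖ 15.56 = 9.346 Ω.
So V_A = 47.7 × 0.4055 = 19.34 V.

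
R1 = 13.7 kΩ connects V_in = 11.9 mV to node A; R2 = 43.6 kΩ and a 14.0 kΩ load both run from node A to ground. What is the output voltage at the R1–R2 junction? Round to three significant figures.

First combine the lower leg with the load: R2 ‖ R_L = 10.60 kΩ.
Voltage divider with the loaded lower leg: V_out = 11.9 × 10.60/(13.7 + 10.60) = 11.9 × 0.4361 = 5.190 mV.

V_out ≈ 5.19 mV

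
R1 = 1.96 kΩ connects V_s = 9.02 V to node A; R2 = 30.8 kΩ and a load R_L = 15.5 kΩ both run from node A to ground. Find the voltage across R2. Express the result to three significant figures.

V_out ≈ 7.58 V

The load sits in parallel with R2, giving an effective lower resistance R2' = R2·R_L/(R2+R_L) = 10.31 kΩ.
Now apply the divider: V_out = 9.02 × 0.8403 = 7.579 V.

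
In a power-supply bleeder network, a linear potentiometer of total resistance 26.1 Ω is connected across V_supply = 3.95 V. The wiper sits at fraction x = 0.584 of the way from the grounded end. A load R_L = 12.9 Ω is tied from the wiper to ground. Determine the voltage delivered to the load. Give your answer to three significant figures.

V_out ≈ 1.55 V

The pot divides into 10.86 Ω above the wiper and 15.24 Ω below.
(x·R_p) ‖ R_L = 6.987 Ω.
V_out = 3.95 × 6.987/(10.86 + 6.987) = 1.547 V.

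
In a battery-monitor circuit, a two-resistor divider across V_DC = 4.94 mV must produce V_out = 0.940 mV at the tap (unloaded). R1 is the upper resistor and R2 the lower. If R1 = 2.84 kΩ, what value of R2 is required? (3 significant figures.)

Required fraction k = V_out/V_DC = 0.1903.
Rearranging, R2 = R1·k/(1−k) = 2.84 × 0.2350 = 0.6674 kΩ.

R2 ≈ 0.667 kΩ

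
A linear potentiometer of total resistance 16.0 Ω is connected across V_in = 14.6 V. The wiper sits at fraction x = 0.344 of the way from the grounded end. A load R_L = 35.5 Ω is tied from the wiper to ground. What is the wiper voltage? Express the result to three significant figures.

Split the track: R_lower = x·R_p = 5.504 Ω, R_upper = (1−x)·R_p = 10.50 Ω.
R_L loads the lower segment: effective lower R = 4.765 Ω.
Then V_out = V_in · 4.765/(10.50 + 4.765) = 4.559 V.
(Unloaded: V_out = x·V_in = 5.02 V.)

V_out ≈ 4.56 V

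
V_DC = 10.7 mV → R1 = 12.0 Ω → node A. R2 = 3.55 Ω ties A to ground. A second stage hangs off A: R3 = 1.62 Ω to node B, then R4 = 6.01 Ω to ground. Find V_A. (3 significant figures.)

Looking into the second stage from A: R3 + R4 = 7.630 Ω appears in parallel with R2.
Effective lower resistance at A: R2 ‖ 7.630 = 2.423 Ω.
V_A = 10.7 × 2.423/(12.0 + 2.423) = 1.797 mV.

V_A ≈ 1.80 mV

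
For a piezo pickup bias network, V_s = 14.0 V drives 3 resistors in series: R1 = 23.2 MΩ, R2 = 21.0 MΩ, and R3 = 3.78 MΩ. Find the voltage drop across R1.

V ≈ 6.77 V

ΣR = 23.2 + 21.0 + 3.78 = 47.98 MΩ.
Voltage divider: V = V_s · (23.20 / 47.98) = 14.0 × 0.4835 = 6.769 V.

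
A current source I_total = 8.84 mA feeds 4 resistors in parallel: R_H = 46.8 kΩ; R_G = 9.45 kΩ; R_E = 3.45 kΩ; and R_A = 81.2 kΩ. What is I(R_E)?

ΣG = 1/46.8 + 1/9.45 + 1/3.45 + 1/81.2 = 0.4294.
R_E takes the fraction G_k/ΣG = 0.2899/0.4294 = 0.6751, so I = 8.84 × 0.6751 = 5.968 mA.

I ≈ 5.97 mA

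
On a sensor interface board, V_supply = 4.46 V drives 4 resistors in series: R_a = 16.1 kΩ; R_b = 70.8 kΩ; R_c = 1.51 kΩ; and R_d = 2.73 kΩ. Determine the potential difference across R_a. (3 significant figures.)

V ≈ 0.788 V

Series total: ΣR = 16.1 + 70.8 + 1.51 + 2.73 = 91.14 kΩ.
Voltage divider: V = V_supply · (16.10 / 91.14) = 4.46 × 0.1767 = 0.7879 V.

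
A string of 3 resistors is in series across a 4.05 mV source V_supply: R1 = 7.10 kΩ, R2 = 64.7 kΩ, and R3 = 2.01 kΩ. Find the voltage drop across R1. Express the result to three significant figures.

V ≈ 0.390 mV

Series total: ΣR = 7.10 + 64.7 + 2.01 = 73.81 kΩ.
V = V_supply · R/ΣR = 4.05 × 0.09619 = 0.3896 mV.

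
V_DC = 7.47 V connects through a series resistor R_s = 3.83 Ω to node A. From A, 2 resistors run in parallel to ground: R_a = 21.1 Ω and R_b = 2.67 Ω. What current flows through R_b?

I ≈ 1.07 A

Combine the parallel branches: R_p = (1/21.1 + 1/2.67)⁻¹ = 2.370 Ω.
V_A = 7.47 × 2.370/6.200 = 2.856 V.
I(R_b) = V_A / R_b = 2.856/2.67 = 1.069 A.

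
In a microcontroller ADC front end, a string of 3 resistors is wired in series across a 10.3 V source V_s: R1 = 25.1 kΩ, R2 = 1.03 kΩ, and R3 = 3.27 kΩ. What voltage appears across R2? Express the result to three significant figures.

V ≈ 0.361 V

Total series resistance ΣR = 25.1 + 1.03 + 3.27 = 29.40 kΩ.
By the voltage-divider rule, V = 10.3 × 1.030/29.40 = 0.3609 V.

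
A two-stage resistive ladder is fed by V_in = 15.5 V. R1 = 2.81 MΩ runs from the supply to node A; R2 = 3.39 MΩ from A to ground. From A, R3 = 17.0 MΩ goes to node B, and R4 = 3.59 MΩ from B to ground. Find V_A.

The second stage (R3 + R4 = 20.59 MΩ) loads node A in parallel with R2.
R2 ‖ (R3+R4) = 2.911 MΩ.
First divider: V_A = V_in · 2.911/(2.81 + 2.911) = 7.887 V.

V_A ≈ 7.89 V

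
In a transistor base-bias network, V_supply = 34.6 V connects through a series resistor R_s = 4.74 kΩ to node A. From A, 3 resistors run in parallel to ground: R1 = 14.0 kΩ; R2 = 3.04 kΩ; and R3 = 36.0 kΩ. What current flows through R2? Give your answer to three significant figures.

Equivalent of the parallel group: R_p = 2.336 kΩ.
V_A = 34.6 × 2.336/7.076 = 11.42 V.
Branch current I = V_A/R2 = 11.42/3.04 = 3.757 mA.
(Equivalently: I_total = 4.890 mA, then current-divider fraction G_k/ΣG = 0.7683.)

I ≈ 3.76 mA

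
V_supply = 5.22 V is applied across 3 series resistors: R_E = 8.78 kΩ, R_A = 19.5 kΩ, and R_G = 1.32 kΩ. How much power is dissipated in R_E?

P ≈ 0.273 mW

Series current I = V_supply/ΣR = 5.22/29.60 = 0.1764 mA.
V(R_E) = I·R = 1.548 V; P = V·I = 1.548 × 0.1764 = 0.2731 mW.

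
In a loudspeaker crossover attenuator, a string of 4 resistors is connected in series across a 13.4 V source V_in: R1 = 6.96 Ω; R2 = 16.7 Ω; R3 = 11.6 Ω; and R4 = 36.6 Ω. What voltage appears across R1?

Series total: ΣR = 6.96 + 16.7 + 11.6 + 36.6 = 71.86 Ω.
V = V_in · R/ΣR = 13.4 × 0.09685 = 1.298 V.

V ≈ 1.30 V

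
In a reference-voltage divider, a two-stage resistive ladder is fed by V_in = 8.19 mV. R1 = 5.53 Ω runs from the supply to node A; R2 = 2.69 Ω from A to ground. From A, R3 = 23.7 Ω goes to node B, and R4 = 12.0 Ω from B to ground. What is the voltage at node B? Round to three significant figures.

The second stage (R3 + R4 = 35.70 Ω) loads node A in parallel with R2.
Effective lower resistance at A: R2 ‖ 35.70 = 2.502 Ω.
V_A = 8.19 × 2.502/(5.53 + 2.502) = 2.551 mV.
V_B = V_A × 0.3361 = 0.8574 mV.

V_B ≈ 0.857 mV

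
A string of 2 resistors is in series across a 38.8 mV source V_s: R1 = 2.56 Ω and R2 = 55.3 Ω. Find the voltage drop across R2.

V ≈ 37.1 mV

Series total: ΣR = 2.56 + 55.3 = 57.86 Ω.
Voltage divider: V = V_s · (55.30 / 57.86) = 38.8 × 0.9558 = 37.08 mV.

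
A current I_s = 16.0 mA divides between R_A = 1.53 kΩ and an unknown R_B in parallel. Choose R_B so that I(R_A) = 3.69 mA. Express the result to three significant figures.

In a two-way split, I_A/I_s = R_B/(R_A + R_B).
With f = 0.2306, R_B = R_A · f/(1−f) = 1.53 × 0.2998 = 0.4586 kΩ.

R_B ≈ 0.459 kΩ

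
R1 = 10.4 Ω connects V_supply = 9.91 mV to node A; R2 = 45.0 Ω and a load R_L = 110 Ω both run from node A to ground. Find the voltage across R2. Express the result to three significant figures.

First combine the lower leg with the load: R2 ‖ R_L = 31.94 Ω.
Then V_out = V_supply · R2'/(R1 + R2') = 9.91 × 31.94/42.34 = 7.476 mV.

V_out ≈ 7.48 mV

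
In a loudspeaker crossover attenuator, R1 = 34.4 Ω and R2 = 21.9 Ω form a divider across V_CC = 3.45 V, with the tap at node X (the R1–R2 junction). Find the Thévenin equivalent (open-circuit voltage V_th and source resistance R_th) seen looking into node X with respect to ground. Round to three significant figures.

V_th ≈ 1.34 V, R_th ≈ 13.4 Ω

Open-circuit (no load on X): V_th = V_CC · R2/(R1 + R2) = 3.45 × 21.9/(34.40 + 21.9) = 1.342 V.
Looking into X with the source shorted: R_th = R1·R2/(R1+R2) = 34.40 × 21.9/56.30 = 13.38 Ω.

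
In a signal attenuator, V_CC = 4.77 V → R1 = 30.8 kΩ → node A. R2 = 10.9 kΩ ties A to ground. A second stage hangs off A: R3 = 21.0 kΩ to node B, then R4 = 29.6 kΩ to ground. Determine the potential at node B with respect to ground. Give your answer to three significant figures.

The second stage (R3 + R4 = 50.60 kΩ) loads node A in parallel with R2.
Effective lower resistance at A: R2 ‖ 50.60 = 8.968 kΩ.
V_A = 4.77 × 8.968/(30.8 + 8.968) = 1.076 V.
Then the unloaded second divider: V_B = V_A × R4/(R3+R4) = 1.076 × 0.5850 = 0.6293 V.

V_B ≈ 0.629 V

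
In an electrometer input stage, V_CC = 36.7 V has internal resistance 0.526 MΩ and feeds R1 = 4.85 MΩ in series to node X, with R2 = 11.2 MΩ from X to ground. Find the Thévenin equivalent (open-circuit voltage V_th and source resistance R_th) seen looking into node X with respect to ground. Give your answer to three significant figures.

V_th ≈ 24.8 V, R_th ≈ 3.63 MΩ

R1' = 0.526 + 4.85 = 5.376 MΩ (source resistance + R1).
V_th is the unloaded tap voltage: V_CC · R2/(R1'+R2) = 36.7 × 0.6757 = 24.80 V.
With V_CC suppressed (replaced by a short), R_th = R1' ‖ R2 = (5.376 × 11.2)/(5.376 + 11.2) = 3.632 MΩ.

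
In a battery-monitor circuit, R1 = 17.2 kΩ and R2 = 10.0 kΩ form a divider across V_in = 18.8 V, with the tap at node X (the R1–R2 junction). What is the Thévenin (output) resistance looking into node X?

Looking into X with the source shorted: R_th = R1·R2/(R1+R2) = 17.20 × 10.0/27.20 = 6.324 kΩ.

R_th ≈ 6.32 kΩ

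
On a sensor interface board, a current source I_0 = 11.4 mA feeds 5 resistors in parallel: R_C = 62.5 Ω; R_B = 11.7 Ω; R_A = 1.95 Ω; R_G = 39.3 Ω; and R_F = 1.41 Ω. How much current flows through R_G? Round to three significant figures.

I ≈ 0.215 mA

ΣG = 1/62.5 + 1/11.7 + 1/1.95 + 1/39.3 + 1/1.41 = 1.349.
By the current-divider rule, I = I_0 · G_k/ΣG = 11.4 × 0.01886 = 0.2150 mA.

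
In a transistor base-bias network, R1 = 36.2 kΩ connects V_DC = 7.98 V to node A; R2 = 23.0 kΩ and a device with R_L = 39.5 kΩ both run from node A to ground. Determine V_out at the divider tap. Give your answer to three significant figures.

R2 ‖ R_L = (23.0 × 39.5)/(23.0 + 39.5) = 14.54 kΩ.
Then V_out = V_DC · R2'/(R1 + R2') = 7.98 × 14.54/50.74 = 2.286 V.
(Unloaded it would be 3.10 V; the load pulls it down.)

V_out ≈ 2.29 V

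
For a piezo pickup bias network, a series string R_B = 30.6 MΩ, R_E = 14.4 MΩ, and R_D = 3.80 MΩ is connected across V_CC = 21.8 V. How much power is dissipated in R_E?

P ≈ 2.87 µW

ΣR = 48.80 MΩ → I = 21.8/48.80 = 0.4467 µA.
P(R_E) = I²·R_E = (0.4467)² × 14.4 = 2.874 µW.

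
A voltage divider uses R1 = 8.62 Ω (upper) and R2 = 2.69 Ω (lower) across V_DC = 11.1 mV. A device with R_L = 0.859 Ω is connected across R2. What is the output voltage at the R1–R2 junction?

V_out ≈ 0.780 mV

First combine the lower leg with the load: R2 ‖ R_L = 0.6511 Ω.
Voltage divider with the loaded lower leg: V_out = 11.1 × 0.6511/(8.62 + 0.6511) = 11.1 × 0.07023 = 0.7795 mV.
(Unloaded it would be 2.64 mV; the load pulls it down.)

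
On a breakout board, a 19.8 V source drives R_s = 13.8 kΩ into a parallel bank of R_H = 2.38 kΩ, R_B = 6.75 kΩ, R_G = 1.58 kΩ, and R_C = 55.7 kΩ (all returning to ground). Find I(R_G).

I ≈ 0.703 mA

Equivalent of the parallel group: R_p = 0.8202 kΩ.
Node voltage V_A = V_in · R_p/(R_s + R_p) = 19.8 × 0.05610 = 1.111 V.
I(R_G) = V_A / R_G = 1.111/1.58 = 0.7030 mA.
(Check via current divider: I_total = 1.354 mA; share G_k/ΣG = 0.5191 → same result.)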